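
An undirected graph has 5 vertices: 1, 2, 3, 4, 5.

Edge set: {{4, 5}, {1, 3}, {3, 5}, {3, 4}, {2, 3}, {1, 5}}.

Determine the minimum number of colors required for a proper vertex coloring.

3

1, 3, 5 are mutually adjacent, so at least 3 colors are needed.
3 colors suffice: color red → {3}; color blue → {2, 5}; color green → {1, 4}. No two adjacent vertices share a color.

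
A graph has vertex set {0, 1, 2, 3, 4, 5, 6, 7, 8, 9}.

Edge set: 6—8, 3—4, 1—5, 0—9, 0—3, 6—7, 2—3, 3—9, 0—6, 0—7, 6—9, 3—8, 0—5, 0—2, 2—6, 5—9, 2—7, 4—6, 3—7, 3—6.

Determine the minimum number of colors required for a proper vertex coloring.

5

0, 2, 3, 6, 7 are pairwise adjacent (a clique of size 5), so at least 5 colors are needed.
5 colors suffice: 0=c, 1=b, 2=d, 3=a, 4=c, 5=a, 6=b, 7=e, 8=c, 9=d. Each edge has distinct colors on its endpoints.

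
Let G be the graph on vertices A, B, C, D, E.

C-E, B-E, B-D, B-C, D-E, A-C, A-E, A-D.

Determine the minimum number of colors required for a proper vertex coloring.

3

B, C, E are pairwise adjacent, so at least 3 colors are needed.
3 colors suffice: color red → {E}; color blue → {A, B}; color green → {C, D}. No two adjacent vertices share a color.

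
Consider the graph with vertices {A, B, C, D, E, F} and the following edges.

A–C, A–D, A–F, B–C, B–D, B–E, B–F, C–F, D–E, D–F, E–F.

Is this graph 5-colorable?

The chromatic number is 4. B, D, E, F form a clique, so at least 4 colors are needed.
4 colors suffice: color 1 → {F}; color 2 → {A, B}; color 3 → {C, D}; color 4 → {E}.
Since 5 ≥ 4, a proper 5-coloring certainly exists.

Yes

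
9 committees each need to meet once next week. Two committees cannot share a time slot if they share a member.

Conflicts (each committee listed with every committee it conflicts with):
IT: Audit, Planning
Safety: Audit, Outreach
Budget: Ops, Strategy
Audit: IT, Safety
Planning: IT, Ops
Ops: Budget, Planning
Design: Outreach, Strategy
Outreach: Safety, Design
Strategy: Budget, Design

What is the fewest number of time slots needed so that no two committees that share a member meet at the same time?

The cycle Budget-Ops-Planning-IT-Audit-Safety-Outreach-Design-Strategy-Budget has odd length 9, so it cannot be 2-colored; at least 3 time slots are needed.
3 time slots suffice: time slot 1 → {Budget, Audit, Planning, Outreach}; time slot 2 → {IT, Safety, Ops, Strategy}; time slot 3 → {Design}. Every pair that conflicts lands in different time slots.

3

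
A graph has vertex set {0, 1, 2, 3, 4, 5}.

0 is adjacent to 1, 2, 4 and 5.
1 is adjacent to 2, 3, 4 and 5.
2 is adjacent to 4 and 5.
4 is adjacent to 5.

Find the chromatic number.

5

0, 1, 2, 4, 5 are mutually adjacent (a clique of size 5), so at least 5 colors are needed.
One proper 5-coloring: 0=b, 1=a, 2=e, 3=b, 4=d, 5=c. Each edge has distinct colors on its endpoints.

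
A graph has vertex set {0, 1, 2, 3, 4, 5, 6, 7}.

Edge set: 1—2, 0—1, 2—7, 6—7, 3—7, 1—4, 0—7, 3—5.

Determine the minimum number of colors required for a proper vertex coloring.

3 and 5 are adjacent, so at least 2 colors are needed.
A valid assignment using 2 colors: 0=b, 1=a, 2=b, 3=b, 4=b, 5=a, 6=b, 7=a. Every edge joins two different colors.

2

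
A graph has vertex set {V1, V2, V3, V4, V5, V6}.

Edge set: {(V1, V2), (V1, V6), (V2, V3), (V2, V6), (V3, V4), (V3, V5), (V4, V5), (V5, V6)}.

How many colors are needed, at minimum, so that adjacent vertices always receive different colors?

V3, V4, V5 are pairwise adjacent, so at least 3 colors are needed.
One proper 3-coloring: V1=G, V2=B, V3=R, V4=G, V5=B, V6=R. Every edge joins two different colors.

3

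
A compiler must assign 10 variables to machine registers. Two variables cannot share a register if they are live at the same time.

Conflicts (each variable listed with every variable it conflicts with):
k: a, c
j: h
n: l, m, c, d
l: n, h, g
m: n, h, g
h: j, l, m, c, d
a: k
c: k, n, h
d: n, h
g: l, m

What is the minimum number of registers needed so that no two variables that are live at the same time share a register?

n and l conflict, so at least 2 registers are needed.
2 registers suffice: k=1, j=2, n=1, l=2, m=2, h=1, a=2, c=2, d=2, g=1. No two conflicting variables share a register.

2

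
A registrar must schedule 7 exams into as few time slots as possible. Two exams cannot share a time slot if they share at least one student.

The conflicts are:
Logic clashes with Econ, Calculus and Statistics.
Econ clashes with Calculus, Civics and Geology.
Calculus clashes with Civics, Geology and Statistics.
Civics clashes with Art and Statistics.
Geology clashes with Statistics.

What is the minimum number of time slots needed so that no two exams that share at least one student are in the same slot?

3

Logic, Calculus, Statistics pairwise conflict, so at least 3 time slots are needed.
3 time slots suffice: time slot 1 → {Calculus, Art}; time slot 2 → {Econ, Statistics}; time slot 3 → {Logic, Civics, Geology}. No two conflicting exams share a time slot.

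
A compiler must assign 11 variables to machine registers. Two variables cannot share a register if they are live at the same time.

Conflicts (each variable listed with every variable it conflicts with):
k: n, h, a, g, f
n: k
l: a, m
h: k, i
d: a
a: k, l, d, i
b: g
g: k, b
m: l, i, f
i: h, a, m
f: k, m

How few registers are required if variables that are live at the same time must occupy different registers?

The cycle i-h-k-f-m-i has odd length 5, so it cannot be 2-colored; at least 3 registers are needed.
3 registers suffice: register 1 → {k, d, b, m}; register 2 → {n, h, a, g, f}; register 3 → {l, i}. No two conflicting variables share a register.

3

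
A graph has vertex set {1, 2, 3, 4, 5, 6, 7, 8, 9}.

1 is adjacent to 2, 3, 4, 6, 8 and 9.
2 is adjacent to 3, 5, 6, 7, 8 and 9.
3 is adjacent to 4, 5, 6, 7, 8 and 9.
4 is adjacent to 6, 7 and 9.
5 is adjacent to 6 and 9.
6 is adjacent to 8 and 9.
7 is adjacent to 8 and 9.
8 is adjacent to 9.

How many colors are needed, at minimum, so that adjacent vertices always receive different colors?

6

1, 2, 3, 6, 8, 9 form a clique, so at least 6 colors are needed.
A valid assignment using 6 colors: 1=purple, 2=yellow, 3=blue, 4=yellow, 5=purple, 6=green, 7=green, 8=orange, 9=red. No two adjacent vertices share a color.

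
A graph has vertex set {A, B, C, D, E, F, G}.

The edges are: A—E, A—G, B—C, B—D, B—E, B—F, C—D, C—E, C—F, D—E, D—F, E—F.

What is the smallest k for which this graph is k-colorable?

B, C, D, E, F are mutually adjacent (a clique of size 5), so at least 5 colors are needed.
5 colors suffice: color red → {E, G}; color blue → {A, D}; color green → {C}; color yellow → {B}; color purple → {F}. Each edge has distinct colors on its endpoints.

5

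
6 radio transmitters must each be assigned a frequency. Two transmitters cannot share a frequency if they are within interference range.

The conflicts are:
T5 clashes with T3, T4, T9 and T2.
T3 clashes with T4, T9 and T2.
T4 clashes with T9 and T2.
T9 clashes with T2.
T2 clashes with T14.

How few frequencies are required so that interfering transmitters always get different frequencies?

5

T5, T3, T4, T9, T2 pairwise conflict, so at least 5 frequencies are needed.
5 frequencies suffice: frequency 1 → {T2}; frequency 2 → {T3, T14}; frequency 3 → {T9}; frequency 4 → {T4}; frequency 5 → {T5}. Every pair that conflicts lands in different frequencies.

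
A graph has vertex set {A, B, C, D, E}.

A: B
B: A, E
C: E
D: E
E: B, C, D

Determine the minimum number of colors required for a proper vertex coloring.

D and E are adjacent, so at least 2 colors are needed.
2 colors suffice: A=1, B=2, C=2, D=2, E=1. Each edge has distinct colors on its endpoints.

2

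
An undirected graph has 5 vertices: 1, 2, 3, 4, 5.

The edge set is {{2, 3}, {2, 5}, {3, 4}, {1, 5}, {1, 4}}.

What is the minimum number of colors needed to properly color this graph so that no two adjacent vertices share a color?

3

The cycle 4-1-5-2-3-4 has odd length 5, so it cannot be 2-colored; at least 3 colors are needed.
3 colors suffice: 1=c, 2=b, 3=a, 4=b, 5=a. Every edge joins two different colors.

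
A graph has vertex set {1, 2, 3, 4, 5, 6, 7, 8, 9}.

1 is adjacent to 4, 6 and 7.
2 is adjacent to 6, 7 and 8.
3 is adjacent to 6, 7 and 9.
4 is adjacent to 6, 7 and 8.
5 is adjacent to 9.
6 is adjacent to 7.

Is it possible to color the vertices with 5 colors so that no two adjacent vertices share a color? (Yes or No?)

The chromatic number is 4. 1, 4, 6, 7 are pairwise adjacent (a clique of size 4), so at least 4 colors are needed.
4 colors suffice: color a → {7, 8, 9}; color b → {5, 6}; color c → {2, 3, 4}; color d → {1}.
Since 5 ≥ 4, a proper 5-coloring certainly exists.

Yes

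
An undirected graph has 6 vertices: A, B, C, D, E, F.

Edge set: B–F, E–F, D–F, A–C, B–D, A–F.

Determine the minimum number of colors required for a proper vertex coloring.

B, D, F are mutually adjacent, so at least 3 colors are needed.
3 colors suffice: color 1 → {C, F}; color 2 → {A, B, E}; color 3 → {D}. No two adjacent vertices share a color.

3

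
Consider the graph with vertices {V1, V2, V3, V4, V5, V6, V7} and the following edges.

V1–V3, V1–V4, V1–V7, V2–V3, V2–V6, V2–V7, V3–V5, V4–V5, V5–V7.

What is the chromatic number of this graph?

V2 and V6 are adjacent, so at least 2 colors are needed.
2 colors suffice: V1=red, V2=red, V3=blue, V4=blue, V5=red, V6=blue, V7=blue. No two adjacent vertices share a color.

2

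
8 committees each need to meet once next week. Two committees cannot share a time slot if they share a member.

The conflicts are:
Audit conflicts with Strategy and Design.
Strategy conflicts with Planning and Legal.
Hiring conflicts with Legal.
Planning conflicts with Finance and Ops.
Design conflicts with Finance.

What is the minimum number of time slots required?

The cycle Design-Finance-Planning-Strategy-Audit-Design has odd length 5, so it cannot be 2-colored; at least 3 time slots are needed.
3 time slots suffice: time slot 1 → {Strategy, Hiring, Design, Ops}; time slot 2 → {Audit, Planning, Legal}; time slot 3 → {Finance}. Each listed conflict is separated.

3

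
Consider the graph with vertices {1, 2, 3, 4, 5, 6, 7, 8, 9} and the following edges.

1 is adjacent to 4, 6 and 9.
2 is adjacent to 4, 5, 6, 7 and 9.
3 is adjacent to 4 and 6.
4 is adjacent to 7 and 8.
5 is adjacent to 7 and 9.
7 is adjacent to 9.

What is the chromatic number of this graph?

2, 5, 7, 9 are pairwise adjacent (a clique of size 4), so at least 4 colors are needed.
4 colors suffice: 1=blue, 2=blue, 3=blue, 4=red, 5=yellow, 6=red, 7=green, 8=blue, 9=red. No two adjacent vertices share a color.

4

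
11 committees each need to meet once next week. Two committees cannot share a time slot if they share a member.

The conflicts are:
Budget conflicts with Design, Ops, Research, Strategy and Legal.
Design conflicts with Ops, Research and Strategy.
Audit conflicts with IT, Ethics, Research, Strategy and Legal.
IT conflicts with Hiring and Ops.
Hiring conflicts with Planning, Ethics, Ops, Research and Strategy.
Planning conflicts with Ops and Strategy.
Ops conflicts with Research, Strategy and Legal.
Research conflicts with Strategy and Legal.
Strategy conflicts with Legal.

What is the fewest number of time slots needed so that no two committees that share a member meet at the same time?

5

Budget, Design, Ops, Research, Strategy pairwise conflict, so at least 5 time slots are needed.
Using 5 time slots: Budget=4, Design=5, Audit=1, IT=2, Hiring=4, Planning=3, Ethics=2, Ops=1, Research=3, Strategy=2, Legal=5. No two conflicting committees share a time slot.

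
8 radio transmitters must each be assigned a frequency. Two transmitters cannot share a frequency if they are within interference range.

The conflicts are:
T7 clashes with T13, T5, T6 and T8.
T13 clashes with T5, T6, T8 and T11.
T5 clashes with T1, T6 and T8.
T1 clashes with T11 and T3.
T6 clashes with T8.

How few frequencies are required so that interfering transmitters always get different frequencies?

5

T7, T13, T5, T6, T8 pairwise conflict, so at least 5 frequencies are needed.
5 frequencies suffice: frequency 1 → {T5, T11, T3}; frequency 2 → {T13, T1}; frequency 3 → {T7}; frequency 4 → {T8}; frequency 5 → {T6}. Each listed conflict is separated.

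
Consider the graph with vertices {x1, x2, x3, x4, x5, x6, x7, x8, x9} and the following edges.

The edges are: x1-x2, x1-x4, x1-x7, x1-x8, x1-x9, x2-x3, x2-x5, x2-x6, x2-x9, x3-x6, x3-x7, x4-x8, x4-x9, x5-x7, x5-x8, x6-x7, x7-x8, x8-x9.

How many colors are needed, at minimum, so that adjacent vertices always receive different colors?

x1, x4, x8, x9 are mutually adjacent (a clique of size 4), so at least 4 colors are needed.
One proper 4-coloring: x1=blue, x2=red, x3=yellow, x4=yellow, x5=blue, x6=blue, x7=green, x8=red, x9=green. No two adjacent vertices share a color.

4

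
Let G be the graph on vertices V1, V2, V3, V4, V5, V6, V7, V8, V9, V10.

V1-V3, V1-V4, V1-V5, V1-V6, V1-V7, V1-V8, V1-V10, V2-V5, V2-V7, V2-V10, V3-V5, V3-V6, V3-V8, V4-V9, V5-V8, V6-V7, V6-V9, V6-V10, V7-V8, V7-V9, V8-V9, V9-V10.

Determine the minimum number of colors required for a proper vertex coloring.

V1, V3, V5, V8 are pairwise adjacent (a clique of size 4), so at least 4 colors are needed.
4 colors suffice: color 1 → {V1, V2, V9}; color 2 → {V4, V6, V8}; color 3 → {V3, V7, V10}; color 4 → {V5}. No two adjacent vertices share a color.

4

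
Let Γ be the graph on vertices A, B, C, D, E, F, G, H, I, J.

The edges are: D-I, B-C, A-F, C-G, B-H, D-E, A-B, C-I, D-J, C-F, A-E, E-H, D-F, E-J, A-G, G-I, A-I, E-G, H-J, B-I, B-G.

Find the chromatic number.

B, C, G, I are pairwise adjacent (a clique of size 4), so at least 4 colors are needed.
4 colors suffice: color 1 → {B, E, F}; color 2 → {I, J}; color 3 → {D, G, H}; color 4 → {A, C}. Each edge has distinct colors on its endpoints.

4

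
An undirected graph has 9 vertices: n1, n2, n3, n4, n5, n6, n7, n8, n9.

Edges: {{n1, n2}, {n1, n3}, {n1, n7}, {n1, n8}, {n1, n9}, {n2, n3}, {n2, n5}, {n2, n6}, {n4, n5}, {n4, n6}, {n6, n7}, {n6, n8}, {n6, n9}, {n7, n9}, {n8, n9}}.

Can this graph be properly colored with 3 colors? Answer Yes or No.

The chromatic number is 3. n6, n7, n9 are mutually adjacent, so at least 3 colors are needed.
A valid assignment using 3 colors: n1=1, n2=2, n3=3, n4=2, n5=1, n6=1, n7=3, n8=3, n9=2.
That is already a proper 3-coloring.

Yes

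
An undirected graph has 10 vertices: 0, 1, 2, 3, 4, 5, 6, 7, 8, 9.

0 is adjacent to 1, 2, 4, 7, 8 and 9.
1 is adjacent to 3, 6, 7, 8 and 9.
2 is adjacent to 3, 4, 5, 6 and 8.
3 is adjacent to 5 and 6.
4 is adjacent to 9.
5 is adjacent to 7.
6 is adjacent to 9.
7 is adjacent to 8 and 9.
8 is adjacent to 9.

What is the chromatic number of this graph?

0, 1, 7, 8, 9 are mutually adjacent (a clique of size 5), so at least 5 colors are needed.
5 colors suffice: color a → {1, 2}; color b → {0, 3}; color c → {5, 9}; color d → {4, 6, 8}; color e → {7}. Each edge has distinct colors on its endpoints.

5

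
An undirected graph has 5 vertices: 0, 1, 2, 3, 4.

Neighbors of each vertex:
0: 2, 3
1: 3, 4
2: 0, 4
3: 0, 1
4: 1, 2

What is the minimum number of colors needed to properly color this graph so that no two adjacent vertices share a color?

3

The cycle 0-2-4-1-3-0 has odd length 5, so it cannot be 2-colored; at least 3 colors are needed.
3 colors suffice: color a → {0, 4}; color b → {1, 2}; color c → {3}. Every edge joins two different colors.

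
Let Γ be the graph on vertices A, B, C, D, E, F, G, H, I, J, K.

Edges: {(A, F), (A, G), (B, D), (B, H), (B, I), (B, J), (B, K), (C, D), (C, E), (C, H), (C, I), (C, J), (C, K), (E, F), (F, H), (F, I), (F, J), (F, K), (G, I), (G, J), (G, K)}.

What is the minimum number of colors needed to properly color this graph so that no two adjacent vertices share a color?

2

C and E are adjacent, so at least 2 colors are needed.
2 colors suffice: color red → {B, C, F, G}; color blue → {A, D, E, H, I, J, K}. Every edge joins two different colors.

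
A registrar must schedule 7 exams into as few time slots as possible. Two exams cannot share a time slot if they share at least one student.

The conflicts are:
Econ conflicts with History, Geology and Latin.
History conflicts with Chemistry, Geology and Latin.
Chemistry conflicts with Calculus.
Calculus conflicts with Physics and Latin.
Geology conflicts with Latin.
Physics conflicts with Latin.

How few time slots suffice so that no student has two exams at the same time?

Econ, History, Geology, Latin are mutually in conflict, so at least 4 time slots are needed.
Using 4 time slots: Econ=3, History=2, Chemistry=1, Calculus=2, Geology=4, Physics=3, Latin=1. Every pair that conflicts lands in different time slots.

4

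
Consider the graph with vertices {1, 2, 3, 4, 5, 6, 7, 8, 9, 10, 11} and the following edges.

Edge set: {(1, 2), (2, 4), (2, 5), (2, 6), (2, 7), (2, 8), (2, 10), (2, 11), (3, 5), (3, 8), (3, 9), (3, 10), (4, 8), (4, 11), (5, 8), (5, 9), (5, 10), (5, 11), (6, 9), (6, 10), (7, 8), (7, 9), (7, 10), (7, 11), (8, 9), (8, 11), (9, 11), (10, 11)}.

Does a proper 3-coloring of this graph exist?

2, 4, 8, 11 form a clique, so at least 4 colors are needed.
So 3 colors are not enough.

No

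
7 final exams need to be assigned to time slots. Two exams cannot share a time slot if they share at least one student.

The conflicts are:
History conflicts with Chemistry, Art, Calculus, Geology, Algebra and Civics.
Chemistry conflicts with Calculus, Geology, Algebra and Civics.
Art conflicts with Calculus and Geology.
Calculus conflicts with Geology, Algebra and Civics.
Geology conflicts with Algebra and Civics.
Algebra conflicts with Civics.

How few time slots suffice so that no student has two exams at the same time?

6

History, Chemistry, Calculus, Geology, Algebra, Civics are mutually in conflict, so at least 6 time slots are needed.
6 time slots suffice: time slot 1 → {Calculus}; time slot 2 → {History}; time slot 3 → {Geology}; time slot 4 → {Art, Civics}; time slot 5 → {Chemistry}; time slot 6 → {Algebra}. Each listed conflict is separated.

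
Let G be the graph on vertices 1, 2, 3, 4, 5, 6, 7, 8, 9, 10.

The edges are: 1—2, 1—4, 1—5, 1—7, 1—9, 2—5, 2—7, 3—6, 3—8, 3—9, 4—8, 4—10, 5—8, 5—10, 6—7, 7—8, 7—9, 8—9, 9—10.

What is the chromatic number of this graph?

1, 2, 7 form a triangle, so at least 3 colors are needed.
A valid assignment using 3 colors: 1=a, 2=c, 3=b, 4=b, 5=b, 6=a, 7=b, 8=a, 9=c, 10=a. Every edge joins two different colors.

3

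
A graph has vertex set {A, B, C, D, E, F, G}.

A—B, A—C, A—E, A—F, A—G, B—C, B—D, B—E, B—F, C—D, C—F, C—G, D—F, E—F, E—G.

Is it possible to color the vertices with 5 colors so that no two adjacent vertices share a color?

The chromatic number is 4. A, B, E, F are mutually adjacent (a clique of size 4), so at least 4 colors are needed.
One proper 4-coloring: A=red, B=blue, C=yellow, D=red, E=yellow, F=green, G=blue.
Since 5 ≥ 4, a proper 5-coloring certainly exists.

Yes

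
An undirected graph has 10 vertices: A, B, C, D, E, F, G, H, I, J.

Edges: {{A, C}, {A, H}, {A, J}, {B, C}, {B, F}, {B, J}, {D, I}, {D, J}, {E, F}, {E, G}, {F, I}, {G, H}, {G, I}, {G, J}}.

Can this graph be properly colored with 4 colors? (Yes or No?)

The chromatic number is 3. The cycle F-I-G-J-B-F has odd length 5, so it cannot be 2-colored; at least 3 colors are needed.
One proper 3-coloring: A=2, B=2, C=1, D=2, E=1, F=3, G=2, H=1, I=1, J=1.
Since 4 ≥ 3, a proper 4-coloring certainly exists.

Yes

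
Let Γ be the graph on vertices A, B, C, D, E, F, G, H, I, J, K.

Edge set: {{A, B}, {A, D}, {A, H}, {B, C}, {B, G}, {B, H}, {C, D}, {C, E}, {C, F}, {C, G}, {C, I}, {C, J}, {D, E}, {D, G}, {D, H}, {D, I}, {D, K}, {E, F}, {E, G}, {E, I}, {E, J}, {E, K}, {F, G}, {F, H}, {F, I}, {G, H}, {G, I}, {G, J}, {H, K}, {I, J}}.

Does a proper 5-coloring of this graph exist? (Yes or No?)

Yes

The chromatic number is 5. C, E, G, I, J form a clique, so at least 5 colors are needed.
5 colors suffice: A=1, B=3, C=2, D=4, E=3, F=4, G=1, H=2, I=5, J=4, K=1.
That is already a proper 5-coloring.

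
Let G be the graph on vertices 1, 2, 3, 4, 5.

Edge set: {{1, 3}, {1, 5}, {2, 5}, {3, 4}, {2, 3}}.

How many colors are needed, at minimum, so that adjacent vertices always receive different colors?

2

3 and 4 are adjacent, so at least 2 colors are needed.
2 colors suffice: color a → {3, 5}; color b → {1, 2, 4}. Every edge joins two different colors.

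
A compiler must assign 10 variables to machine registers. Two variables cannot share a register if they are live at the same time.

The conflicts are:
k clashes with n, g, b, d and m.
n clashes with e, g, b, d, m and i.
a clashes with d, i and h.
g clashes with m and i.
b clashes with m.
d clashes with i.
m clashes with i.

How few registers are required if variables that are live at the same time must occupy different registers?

n, g, m, i pairwise conflict, so at least 4 registers are needed.
4 registers suffice: register 1 → {n, a}; register 2 → {k, e, i, h}; register 3 → {d, m}; register 4 → {g, b}. No two conflicting variables share a register.

4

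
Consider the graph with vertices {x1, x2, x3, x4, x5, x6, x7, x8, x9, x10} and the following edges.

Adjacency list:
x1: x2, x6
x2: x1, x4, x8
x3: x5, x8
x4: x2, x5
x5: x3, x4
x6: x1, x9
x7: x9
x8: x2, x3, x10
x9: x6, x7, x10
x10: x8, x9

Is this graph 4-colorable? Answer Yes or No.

Yes

The chromatic number is 3. The cycle x3-x8-x2-x4-x5-x3 has odd length 5, so it cannot be 2-colored; at least 3 colors are needed.
3 colors suffice: color 1 → {x1, x5, x8, x9}; color 2 → {x2, x3, x6, x7, x10}; color 3 → {x4}.
Since 4 ≥ 3, a proper 4-coloring certainly exists.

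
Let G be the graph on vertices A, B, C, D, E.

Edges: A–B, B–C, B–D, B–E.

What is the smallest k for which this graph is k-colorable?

B and D are adjacent, so at least 2 colors are needed.
One proper 2-coloring: A=blue, B=red, C=blue, D=blue, E=blue. No two adjacent vertices share a color.

2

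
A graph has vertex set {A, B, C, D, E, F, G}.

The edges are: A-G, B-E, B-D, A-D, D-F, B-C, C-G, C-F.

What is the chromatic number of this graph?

3

The cycle D-F-C-G-A-D has odd length 5, so it cannot be 2-colored; at least 3 colors are needed.
One proper 3-coloring: A=3, B=2, C=1, D=1, E=1, F=2, G=2. Every edge joins two different colors.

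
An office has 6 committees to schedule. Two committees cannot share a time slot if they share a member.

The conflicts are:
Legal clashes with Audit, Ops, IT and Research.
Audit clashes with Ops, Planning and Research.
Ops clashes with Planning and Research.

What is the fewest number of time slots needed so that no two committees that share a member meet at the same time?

Legal, Audit, Ops, Research pairwise conflict, so at least 4 time slots are needed.
4 time slots suffice: time slot 1 → {Ops, IT}; time slot 2 → {Audit}; time slot 3 → {Legal, Planning}; time slot 4 → {Research}. No two conflicting committees share a time slot.

4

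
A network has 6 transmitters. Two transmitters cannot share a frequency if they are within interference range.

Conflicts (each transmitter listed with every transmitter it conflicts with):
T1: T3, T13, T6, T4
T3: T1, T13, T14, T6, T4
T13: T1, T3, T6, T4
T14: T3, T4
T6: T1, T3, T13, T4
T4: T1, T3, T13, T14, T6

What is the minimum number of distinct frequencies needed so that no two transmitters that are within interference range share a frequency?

T1, T3, T13, T6, T4 pairwise conflict, so at least 5 frequencies are needed.
5 frequencies suffice: frequency 1 → {T4}; frequency 2 → {T3}; frequency 3 → {T14, T6}; frequency 4 → {T13}; frequency 5 → {T1}. Each listed conflict is separated.

5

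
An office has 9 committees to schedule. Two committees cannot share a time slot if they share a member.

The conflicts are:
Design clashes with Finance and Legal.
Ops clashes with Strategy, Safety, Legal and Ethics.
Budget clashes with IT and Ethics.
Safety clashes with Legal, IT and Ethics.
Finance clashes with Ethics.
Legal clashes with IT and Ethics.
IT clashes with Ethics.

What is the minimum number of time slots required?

Ops, Safety, Legal, Ethics are mutually in conflict, so at least 4 time slots are needed.
4 time slots suffice: time slot 1 → {Design, Strategy, Ethics}; time slot 2 → {Budget, Finance, Legal}; time slot 3 → {Ops, IT}; time slot 4 → {Safety}. No two conflicting committees share a time slot.

4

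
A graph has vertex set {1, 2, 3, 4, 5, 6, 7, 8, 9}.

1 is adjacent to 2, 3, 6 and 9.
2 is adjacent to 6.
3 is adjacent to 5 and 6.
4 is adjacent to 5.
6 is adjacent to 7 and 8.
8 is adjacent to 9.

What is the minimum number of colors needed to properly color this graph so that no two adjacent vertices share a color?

3

1, 2, 6 are pairwise adjacent, so at least 3 colors are needed.
3 colors suffice: color red → {5, 6, 9}; color blue → {1, 4, 7, 8}; color green → {2, 3}. Every edge joins two different colors.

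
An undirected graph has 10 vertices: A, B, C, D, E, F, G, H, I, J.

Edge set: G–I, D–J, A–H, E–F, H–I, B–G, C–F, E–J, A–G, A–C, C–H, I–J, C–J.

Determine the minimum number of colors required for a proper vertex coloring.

3

A, C, H form a triangle, so at least 3 colors are needed.
3 colors suffice: color 1 → {F, G, H, J}; color 2 → {B, C, D, E, I}; color 3 → {A}. Every edge joins two different colors.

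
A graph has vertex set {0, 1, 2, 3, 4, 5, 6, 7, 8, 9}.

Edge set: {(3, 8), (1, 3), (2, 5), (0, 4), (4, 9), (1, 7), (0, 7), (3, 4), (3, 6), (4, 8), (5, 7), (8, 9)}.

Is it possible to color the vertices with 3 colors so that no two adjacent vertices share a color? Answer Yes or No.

Yes

The chromatic number is 3. 3, 4, 8 are mutually adjacent, so at least 3 colors are needed.
3 colors suffice: color red → {2, 3, 7, 9}; color blue → {1, 4, 5, 6}; color green → {0, 8}.
That is already a proper 3-coloring.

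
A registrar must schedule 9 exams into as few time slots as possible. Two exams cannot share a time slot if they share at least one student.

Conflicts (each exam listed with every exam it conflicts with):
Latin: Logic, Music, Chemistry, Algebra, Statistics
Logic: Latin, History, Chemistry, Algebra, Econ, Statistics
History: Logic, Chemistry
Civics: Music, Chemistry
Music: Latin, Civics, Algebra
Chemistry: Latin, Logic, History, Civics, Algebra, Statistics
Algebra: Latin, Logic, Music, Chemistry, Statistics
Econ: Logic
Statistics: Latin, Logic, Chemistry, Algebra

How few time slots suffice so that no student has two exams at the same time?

5

Latin, Logic, Chemistry, Algebra, Statistics are mutually in conflict, so at least 5 time slots are needed.
5 time slots suffice: time slot 1 → {Logic, Music}; time slot 2 → {Chemistry, Econ}; time slot 3 → {History, Civics, Algebra}; time slot 4 → {Latin}; time slot 5 → {Statistics}. Every pair that conflicts lands in different time slots.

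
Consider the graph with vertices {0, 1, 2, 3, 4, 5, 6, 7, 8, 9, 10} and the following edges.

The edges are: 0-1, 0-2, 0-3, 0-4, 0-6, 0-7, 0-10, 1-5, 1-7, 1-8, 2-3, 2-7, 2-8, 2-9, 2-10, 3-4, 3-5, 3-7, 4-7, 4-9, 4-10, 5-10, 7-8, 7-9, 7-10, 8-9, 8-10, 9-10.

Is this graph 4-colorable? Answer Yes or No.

2, 7, 8, 9, 10 are mutually adjacent (a clique of size 5), so at least 5 colors are needed.
So 4 colors are not enough.

No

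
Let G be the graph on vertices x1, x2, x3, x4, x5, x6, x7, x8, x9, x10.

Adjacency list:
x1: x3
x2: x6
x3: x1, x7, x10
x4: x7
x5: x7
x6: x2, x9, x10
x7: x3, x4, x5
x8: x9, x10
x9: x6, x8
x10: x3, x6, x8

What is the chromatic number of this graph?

x5 and x7 are adjacent, so at least 2 colors are needed.
One proper 2-coloring: x1=1, x2=1, x3=2, x4=2, x5=2, x6=2, x7=1, x8=2, x9=1, x10=1. Every edge joins two different colors.

2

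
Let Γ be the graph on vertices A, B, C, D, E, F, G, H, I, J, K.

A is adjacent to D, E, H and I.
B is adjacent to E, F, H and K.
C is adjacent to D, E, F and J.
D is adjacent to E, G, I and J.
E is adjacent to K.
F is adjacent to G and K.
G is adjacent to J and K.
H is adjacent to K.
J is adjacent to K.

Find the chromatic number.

A, D, I are pairwise adjacent, so at least 3 colors are needed.
3 colors suffice: color red → {D, K}; color blue → {E, F, H, I, J}; color green → {A, B, C, G}. Every edge joins two different colors.

3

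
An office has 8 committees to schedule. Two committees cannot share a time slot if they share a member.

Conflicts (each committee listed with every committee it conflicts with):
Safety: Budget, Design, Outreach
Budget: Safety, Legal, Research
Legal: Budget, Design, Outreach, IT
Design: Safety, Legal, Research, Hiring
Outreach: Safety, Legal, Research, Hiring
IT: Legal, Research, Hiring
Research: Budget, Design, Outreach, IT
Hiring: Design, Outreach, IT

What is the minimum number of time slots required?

Legal and IT conflict, so at least 2 time slots are needed.
2 time slots suffice: time slot 1 → {Safety, Legal, Research, Hiring}; time slot 2 → {Budget, Design, Outreach, IT}. Every pair that conflicts lands in different time slots.

2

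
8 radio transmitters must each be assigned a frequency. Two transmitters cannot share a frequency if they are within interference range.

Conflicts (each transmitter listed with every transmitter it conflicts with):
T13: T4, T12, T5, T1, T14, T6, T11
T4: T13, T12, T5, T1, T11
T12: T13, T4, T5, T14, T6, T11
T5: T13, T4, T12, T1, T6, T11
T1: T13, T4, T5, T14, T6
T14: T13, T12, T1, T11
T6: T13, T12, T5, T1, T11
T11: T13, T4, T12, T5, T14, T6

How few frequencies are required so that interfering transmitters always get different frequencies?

5

T13, T4, T12, T5, T11 all conflict with each other, so at least 5 frequencies are needed.
A valid assignment using 5 frequencies: T13=1, T4=5, T12=4, T5=2, T1=3, T14=2, T6=5, T11=3. Each listed conflict is separated.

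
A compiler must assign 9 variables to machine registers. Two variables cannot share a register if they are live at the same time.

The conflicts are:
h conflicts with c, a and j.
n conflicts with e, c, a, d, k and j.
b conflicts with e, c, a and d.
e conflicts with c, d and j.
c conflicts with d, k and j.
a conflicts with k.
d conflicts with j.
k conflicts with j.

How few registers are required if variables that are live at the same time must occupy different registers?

n, e, c, d, j all conflict with each other, so at least 5 registers are needed.
A valid assignment using 5 registers: h=3, n=3, b=2, e=4, c=1, a=1, d=5, k=4, j=2. Every pair that conflicts lands in different registers.

5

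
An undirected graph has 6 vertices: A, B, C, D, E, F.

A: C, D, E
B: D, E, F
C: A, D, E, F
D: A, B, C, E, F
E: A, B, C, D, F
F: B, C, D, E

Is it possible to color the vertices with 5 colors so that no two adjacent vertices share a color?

The chromatic number is 4. A, C, D, E are mutually adjacent (a clique of size 4), so at least 4 colors are needed.
4 colors suffice: A=4, B=3, C=3, D=2, E=1, F=4.
Since 5 ≥ 4, a proper 5-coloring certainly exists.

Yes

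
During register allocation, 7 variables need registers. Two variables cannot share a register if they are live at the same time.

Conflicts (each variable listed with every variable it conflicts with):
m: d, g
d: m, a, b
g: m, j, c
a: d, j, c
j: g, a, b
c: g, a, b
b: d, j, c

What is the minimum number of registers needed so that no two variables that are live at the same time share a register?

3

The cycle g-c-b-d-m-g has odd length 5, so it cannot be 2-colored; at least 3 registers are needed.
3 registers suffice: register 1 → {g, a, b}; register 2 → {d, j, c}; register 3 → {m}. Every pair that conflicts lands in different registers.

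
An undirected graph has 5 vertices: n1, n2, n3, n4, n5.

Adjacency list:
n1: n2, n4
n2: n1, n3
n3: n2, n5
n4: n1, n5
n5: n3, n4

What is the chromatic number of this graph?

The cycle n2-n1-n4-n5-n3-n2 has odd length 5, so it cannot be 2-colored; at least 3 colors are needed.
3 colors suffice: color red → {n2, n4}; color blue → {n1, n5}; color green → {n3}. No two adjacent vertices share a color.

3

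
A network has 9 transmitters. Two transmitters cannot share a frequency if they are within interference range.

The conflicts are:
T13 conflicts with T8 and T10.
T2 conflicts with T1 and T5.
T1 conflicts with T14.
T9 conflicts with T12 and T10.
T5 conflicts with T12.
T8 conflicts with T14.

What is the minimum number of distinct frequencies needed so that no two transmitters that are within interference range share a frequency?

The cycle T5-T12-T9-T10-T13-T8-T14-T1-T2-T5 has odd length 9, so it cannot be 2-colored; at least 3 frequencies are needed.
A valid assignment using 3 frequencies: T13=1, T2=1, T1=2, T9=3, T5=2, T8=2, T12=1, T14=1, T10=2. Every pair that conflicts lands in different frequencies.

3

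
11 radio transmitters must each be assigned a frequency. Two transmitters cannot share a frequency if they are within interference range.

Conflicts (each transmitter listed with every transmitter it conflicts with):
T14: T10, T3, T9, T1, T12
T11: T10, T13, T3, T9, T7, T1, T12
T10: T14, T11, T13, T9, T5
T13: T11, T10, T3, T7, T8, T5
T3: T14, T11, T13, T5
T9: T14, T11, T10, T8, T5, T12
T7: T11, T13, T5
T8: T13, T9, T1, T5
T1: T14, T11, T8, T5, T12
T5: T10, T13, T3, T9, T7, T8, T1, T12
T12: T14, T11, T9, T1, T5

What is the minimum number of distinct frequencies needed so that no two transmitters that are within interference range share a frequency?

3

T14, T1, T12 all conflict with each other, so at least 3 frequencies are needed.
Using 3 frequencies: T14=1, T11=1, T10=3, T13=2, T3=3, T9=2, T7=3, T8=3, T1=2, T5=1, T12=3. Each listed conflict is separated.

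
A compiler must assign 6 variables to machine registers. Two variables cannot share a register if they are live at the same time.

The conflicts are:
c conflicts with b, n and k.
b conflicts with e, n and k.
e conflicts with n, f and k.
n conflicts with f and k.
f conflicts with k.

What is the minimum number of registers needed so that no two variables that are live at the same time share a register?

c, b, n, k are mutually in conflict, so at least 4 registers are needed.
A valid assignment using 4 registers: c=4, b=3, e=4, n=2, f=3, k=1. No two conflicting variables share a register.

4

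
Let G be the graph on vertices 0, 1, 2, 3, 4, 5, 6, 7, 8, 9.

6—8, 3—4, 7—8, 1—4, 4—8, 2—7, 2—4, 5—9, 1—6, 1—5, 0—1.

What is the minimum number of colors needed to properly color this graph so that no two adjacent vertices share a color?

2

1 and 6 are adjacent, so at least 2 colors are needed.
One proper 2-coloring: 0=blue, 1=red, 2=red, 3=red, 4=blue, 5=blue, 6=blue, 7=blue, 8=red, 9=red. Every edge joins two different colors.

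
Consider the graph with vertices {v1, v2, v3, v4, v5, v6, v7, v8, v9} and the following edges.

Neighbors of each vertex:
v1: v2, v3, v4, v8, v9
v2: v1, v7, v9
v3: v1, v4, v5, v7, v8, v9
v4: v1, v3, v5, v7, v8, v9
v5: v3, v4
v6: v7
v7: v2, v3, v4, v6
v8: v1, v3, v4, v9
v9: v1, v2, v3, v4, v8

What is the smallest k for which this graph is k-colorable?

v1, v3, v4, v8, v9 are pairwise adjacent (a clique of size 5), so at least 5 colors are needed.
5 colors suffice: color R → {v2, v4, v6}; color B → {v3}; color G → {v5, v7, v9}; color Y → {v1}; color P → {v8}. No two adjacent vertices share a color.

5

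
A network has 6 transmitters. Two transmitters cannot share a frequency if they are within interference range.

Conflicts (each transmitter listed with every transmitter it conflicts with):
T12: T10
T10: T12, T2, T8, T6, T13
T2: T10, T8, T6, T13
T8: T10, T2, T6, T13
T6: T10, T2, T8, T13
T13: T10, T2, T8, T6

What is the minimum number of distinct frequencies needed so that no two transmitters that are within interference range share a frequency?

T10, T2, T8, T6, T13 all conflict with each other, so at least 5 frequencies are needed.
5 frequencies suffice: frequency 1 → {T10}; frequency 2 → {T12, T8}; frequency 3 → {T6}; frequency 4 → {T2}; frequency 5 → {T13}. Each listed conflict is separated.

5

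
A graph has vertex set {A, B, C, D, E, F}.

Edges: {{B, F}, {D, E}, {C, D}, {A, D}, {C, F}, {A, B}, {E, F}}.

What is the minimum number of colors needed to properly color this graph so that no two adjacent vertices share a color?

The cycle F-B-A-D-E-F has odd length 5, so it cannot be 2-colored; at least 3 colors are needed.
One proper 3-coloring: A=blue, B=green, C=blue, D=red, E=blue, F=red. No two adjacent vertices share a color.

3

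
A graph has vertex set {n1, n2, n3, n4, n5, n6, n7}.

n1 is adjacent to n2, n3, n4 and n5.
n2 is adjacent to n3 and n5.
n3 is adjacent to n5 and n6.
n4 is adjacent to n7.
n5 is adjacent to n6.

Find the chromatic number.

n1, n2, n3, n5 are mutually adjacent (a clique of size 4), so at least 4 colors are needed.
4 colors suffice: color red → {n4, n5}; color blue → {n1, n6, n7}; color green → {n3}; color yellow → {n2}. No two adjacent vertices share a color.

4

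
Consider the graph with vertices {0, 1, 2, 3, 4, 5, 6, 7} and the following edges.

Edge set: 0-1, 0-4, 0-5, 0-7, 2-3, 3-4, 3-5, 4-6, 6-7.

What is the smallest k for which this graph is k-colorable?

0 and 1 are adjacent, so at least 2 colors are needed.
2 colors suffice: color a → {0, 3, 6}; color b → {1, 2, 4, 5, 7}. No two adjacent vertices share a color.

2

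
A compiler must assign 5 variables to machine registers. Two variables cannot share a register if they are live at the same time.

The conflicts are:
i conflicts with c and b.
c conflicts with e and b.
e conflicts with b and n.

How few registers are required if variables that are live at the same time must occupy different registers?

i, c, b all conflict with each other, so at least 3 registers are needed.
Using 3 registers: i=1, c=2, e=1, b=3, n=2. Every pair that conflicts lands in different registers.

3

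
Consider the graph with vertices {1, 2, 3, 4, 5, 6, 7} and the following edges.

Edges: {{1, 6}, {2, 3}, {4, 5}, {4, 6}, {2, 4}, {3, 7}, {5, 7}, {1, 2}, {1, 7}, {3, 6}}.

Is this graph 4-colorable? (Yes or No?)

Yes

The chromatic number is 3. The cycle 2-4-5-7-3-2 has odd length 5, so it cannot be 2-colored; at least 3 colors are needed.
3 colors suffice: color red → {1, 3, 4}; color blue → {2, 6, 7}; color green → {5}.
Since 4 ≥ 3, a proper 4-coloring certainly exists.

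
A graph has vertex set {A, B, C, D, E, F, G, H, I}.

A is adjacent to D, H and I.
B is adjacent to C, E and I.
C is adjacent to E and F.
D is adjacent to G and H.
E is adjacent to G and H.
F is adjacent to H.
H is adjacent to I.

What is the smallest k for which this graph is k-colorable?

3

B, C, E form a triangle, so at least 3 colors are needed.
A valid assignment using 3 colors: A=3, B=1, C=3, D=2, E=2, F=2, G=1, H=1, I=2. Every edge joins two different colors.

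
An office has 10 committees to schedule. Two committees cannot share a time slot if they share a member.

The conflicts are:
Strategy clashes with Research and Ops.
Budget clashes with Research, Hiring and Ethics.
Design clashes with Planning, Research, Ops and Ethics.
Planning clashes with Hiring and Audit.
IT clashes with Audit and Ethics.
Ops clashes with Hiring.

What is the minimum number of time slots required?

The cycle Design-Planning-Audit-IT-Ethics-Design has odd length 5, so it cannot be 2-colored; at least 3 time slots are needed.
3 time slots suffice: time slot 1 → {Strategy, Design, Hiring, Audit}; time slot 2 → {Planning, Research, Ops, Ethics}; time slot 3 → {Budget, IT}. No two conflicting committees share a time slot.

3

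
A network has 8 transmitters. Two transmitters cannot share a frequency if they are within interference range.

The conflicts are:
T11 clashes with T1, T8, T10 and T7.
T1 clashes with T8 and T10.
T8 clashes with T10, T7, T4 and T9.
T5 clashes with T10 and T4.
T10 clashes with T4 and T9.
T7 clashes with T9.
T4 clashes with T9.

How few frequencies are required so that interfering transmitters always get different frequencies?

4

T11, T1, T8, T10 pairwise conflict, so at least 4 frequencies are needed.
4 frequencies suffice: T11=3, T1=4, T8=2, T5=2, T10=1, T7=1, T4=3, T9=4. Each listed conflict is separated.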